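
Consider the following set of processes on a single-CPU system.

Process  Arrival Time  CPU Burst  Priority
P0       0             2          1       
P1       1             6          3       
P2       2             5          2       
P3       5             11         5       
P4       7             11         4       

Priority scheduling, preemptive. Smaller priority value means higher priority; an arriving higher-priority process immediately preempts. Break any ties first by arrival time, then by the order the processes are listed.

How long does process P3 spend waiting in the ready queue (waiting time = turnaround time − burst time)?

Gantt: | P0 0-2 | P2 2-7 | P1 7-13 | P4 13-24 | P3 24-35 |
Completion: P0=2  P1=13  P2=7  P3=35  P4=24
Waiting(P3) = turnaround − burst = 30 − 11 = 19

19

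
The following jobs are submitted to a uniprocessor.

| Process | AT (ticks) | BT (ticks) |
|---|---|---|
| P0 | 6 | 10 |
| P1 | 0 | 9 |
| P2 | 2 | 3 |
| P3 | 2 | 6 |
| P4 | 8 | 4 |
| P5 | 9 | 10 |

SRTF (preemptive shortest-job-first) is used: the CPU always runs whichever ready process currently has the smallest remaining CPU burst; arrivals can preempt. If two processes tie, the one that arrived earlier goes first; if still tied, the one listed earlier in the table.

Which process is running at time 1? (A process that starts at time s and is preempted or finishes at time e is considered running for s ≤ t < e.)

Schedule: | P1 0-2 | P2 2-5 | P3 5-11 | P4 11-15 | P1 15-22 | P0 22-32 | P5 32-42 |
Completion: P0=32  P1=22  P2=5  P3=11  P4=15  P5=42
Turnaround (C−A): P0=26  P1=22  P2=3  P3=9  P4=7  P5=33

P1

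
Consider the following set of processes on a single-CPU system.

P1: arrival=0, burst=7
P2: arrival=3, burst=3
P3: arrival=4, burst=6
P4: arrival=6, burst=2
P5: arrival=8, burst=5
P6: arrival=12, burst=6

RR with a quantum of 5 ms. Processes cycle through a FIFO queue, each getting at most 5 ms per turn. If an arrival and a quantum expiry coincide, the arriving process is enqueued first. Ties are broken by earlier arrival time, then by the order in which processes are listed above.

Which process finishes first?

Timeline: | P1 0-5 | P2 5-8 | P3 8-13 | P1 13-15 | P4 15-17 | P5 17-22 | P6 22-27 | P3 27-28 | P6 28-29 |
Completion: P1=15  P2=8  P3=28  P4=17  P5=22  P6=29
Finish order: P2 → P1 → P4 → P5 → P3 → P6

P2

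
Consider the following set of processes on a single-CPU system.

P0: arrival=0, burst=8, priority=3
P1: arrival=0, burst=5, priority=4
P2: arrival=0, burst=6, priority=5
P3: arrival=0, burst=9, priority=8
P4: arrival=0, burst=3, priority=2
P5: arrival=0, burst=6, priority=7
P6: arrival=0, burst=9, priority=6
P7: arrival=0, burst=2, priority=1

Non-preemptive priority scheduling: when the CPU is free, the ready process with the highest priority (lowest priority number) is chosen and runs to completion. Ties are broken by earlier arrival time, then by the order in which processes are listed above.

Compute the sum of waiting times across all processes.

134

Timeline: | P7 0-2 | P4 2-5 | P0 5-13 | P1 13-18 | P2 18-24 | P6 24-33 | P5 33-39 | P3 39-48 |
Completion: P0=13  P1=18  P2=24  P3=48  P4=5  P5=39  P6=33  P7=2
Waiting = turnaround − burst: P0=5, P1=13, P2=18, P3=39, P4=2, P5=33, P6=24, P7=0
Total waiting = 5 + 13 + 18 + 39 + 2 + 33 + 24 + 0 = 134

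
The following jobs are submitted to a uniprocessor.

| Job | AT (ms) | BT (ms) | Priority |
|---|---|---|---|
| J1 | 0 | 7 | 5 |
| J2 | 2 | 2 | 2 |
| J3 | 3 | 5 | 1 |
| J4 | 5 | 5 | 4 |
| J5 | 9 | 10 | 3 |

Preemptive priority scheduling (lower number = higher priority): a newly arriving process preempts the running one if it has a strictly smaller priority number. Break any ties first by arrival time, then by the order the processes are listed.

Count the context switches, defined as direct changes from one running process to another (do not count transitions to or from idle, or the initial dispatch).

6

Schedule: | J1 0-2 | J2 2-3 | J3 3-8 | J2 8-9 | J5 9-19 | J4 19-24 | J1 24-29 |
Completion: J1=29  J2=9  J3=8  J4=24  J5=19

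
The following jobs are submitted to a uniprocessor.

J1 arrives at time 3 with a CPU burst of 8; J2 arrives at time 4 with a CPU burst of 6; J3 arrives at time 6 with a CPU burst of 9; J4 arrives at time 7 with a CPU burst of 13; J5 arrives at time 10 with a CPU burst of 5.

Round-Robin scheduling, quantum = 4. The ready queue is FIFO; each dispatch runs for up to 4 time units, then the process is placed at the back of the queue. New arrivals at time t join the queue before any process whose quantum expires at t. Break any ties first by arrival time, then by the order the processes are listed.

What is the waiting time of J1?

12

Gantt: | idle 0-3 | J1 3-7 | J2 7-11 | J3 11-15 | J4 15-19 | J1 19-23 | J5 23-27 | J2 27-29 | J3 29-33 | J4 33-37 | J5 37-38 | J3 38-39 | J4 39-44 |
Completion: J1=23  J2=29  J3=39  J4=44  J5=38
Turnaround (C−A): J1=20  J2=25  J3=33  J4=37  J5=28
Waiting(J1) = turnaround − burst = 20 − 8 = 12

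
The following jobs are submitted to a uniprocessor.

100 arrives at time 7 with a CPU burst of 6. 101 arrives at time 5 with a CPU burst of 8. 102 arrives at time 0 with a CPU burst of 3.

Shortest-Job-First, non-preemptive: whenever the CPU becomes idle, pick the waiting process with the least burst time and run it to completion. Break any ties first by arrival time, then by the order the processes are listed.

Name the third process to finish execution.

Timeline: | 102 0-3 | idle 3-5 | 101 5-13 | 100 13-19 |
Completion: 100=19  101=13  102=3
Turnaround (C−A): 100=12  101=8  102=3
Finish order: 102 → 101 → 100

100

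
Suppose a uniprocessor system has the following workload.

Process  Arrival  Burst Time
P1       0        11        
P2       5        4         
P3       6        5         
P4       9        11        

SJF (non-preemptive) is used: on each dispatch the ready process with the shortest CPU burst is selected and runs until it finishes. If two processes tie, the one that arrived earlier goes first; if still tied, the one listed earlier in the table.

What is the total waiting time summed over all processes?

26

Timeline: | P1 0-11 | P2 11-15 | P3 15-20 | P4 20-31 |
Completion: P1=11  P2=15  P3=20  P4=31
Turnaround (C−A): P1=11  P2=10  P3=14  P4=22
Waiting = turnaround − burst: P1=0, P2=6, P3=9, P4=11
Total waiting = 0 + 6 + 9 + 11 = 26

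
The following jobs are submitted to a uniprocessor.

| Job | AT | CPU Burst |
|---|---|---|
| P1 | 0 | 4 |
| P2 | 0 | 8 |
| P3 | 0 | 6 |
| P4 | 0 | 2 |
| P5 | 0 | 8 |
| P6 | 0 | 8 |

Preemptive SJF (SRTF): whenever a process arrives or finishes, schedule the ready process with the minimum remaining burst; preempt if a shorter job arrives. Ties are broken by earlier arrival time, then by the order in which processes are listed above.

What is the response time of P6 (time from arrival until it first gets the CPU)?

28

Timeline: | P4 0-2 | P1 2-6 | P3 6-12 | P2 12-20 | P5 20-28 | P6 28-36 |
Completion: P1=6  P2=20  P3=12  P4=2  P5=28  P6=36
Response(P6) = first start − arrival = 28 − 0 = 28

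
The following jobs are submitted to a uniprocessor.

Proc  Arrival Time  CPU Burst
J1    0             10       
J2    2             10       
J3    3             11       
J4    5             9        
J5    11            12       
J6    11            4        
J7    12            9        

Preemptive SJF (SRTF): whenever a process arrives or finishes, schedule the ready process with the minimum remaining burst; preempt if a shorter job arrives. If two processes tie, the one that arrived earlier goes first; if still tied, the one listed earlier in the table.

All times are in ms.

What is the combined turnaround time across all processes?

196

Gantt: | J1 0-10 | J4 10-11 | J6 11-15 | J4 15-23 | J7 23-32 | J2 32-42 | J3 42-53 | J5 53-65 |
Completion: J1=10  J2=42  J3=53  J4=23  J5=65  J6=15  J7=32
Turnaround (C−A): J1=10  J2=40  J3=50  J4=18  J5=54  J6=4  J7=20
Turnaround = completion − arrival: J1=10, J2=40, J3=50, J4=18, J5=54, J6=4, J7=20
Total turnaround = 10 + 40 + 50 + 18 + 54 + 4 + 20 = 196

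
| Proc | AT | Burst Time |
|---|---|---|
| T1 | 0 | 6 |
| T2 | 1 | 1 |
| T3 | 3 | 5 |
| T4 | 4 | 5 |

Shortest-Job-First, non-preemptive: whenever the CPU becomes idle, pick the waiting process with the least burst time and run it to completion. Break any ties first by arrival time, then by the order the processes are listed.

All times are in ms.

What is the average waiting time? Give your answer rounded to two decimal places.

Schedule: | T1 0-6 | T2 6-7 | T3 7-12 | T4 12-17 |
Completion: T1=6  T2=7  T3=12  T4=17
Waiting times: T1=0, T2=5, T3=4, T4=8
Average waiting = (0+5+4+8) / 4 = 17/4 = 4.25

4.25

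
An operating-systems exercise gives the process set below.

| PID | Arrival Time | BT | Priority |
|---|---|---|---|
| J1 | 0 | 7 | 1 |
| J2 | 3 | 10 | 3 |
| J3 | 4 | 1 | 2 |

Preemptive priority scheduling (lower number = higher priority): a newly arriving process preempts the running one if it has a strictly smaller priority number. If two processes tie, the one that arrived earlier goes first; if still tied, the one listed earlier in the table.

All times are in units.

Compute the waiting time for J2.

5

Timeline: | J1 0-7 | J3 7-8 | J2 8-18 |
Completion: J1=7  J2=18  J3=8
Turnaround (C−A): J1=7  J2=15  J3=4
Waiting(J2) = turnaround − burst = 15 − 10 = 5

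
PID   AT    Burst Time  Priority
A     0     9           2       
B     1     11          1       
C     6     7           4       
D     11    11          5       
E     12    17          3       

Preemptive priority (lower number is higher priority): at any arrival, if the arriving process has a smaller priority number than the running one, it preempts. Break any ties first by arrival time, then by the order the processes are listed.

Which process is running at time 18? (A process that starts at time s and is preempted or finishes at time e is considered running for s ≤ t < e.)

Gantt: | A 0-1 | B 1-12 | A 12-20 | E 20-37 | C 37-44 | D 44-55 |
Completion: A=20  B=12  C=44  D=55  E=37
Turnaround (C−A): A=20  B=11  C=38  D=44  E=25

A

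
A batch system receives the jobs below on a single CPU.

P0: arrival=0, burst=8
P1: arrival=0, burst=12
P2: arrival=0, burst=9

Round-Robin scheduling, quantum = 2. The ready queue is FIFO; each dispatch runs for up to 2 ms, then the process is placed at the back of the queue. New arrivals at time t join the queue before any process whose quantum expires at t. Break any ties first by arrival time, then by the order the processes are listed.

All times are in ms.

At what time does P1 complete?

Timeline: | P0 0-2 | P1 2-4 | P2 4-6 | P0 6-8 | P1 8-10 | P2 10-12 | P0 12-14 | P1 14-16 | P2 16-18 | P0 18-20 | P1 20-22 | P2 22-24 | P1 24-26 | P2 26-27 | P1 27-29 |
Completion: P0=20  P1=29  P2=27

29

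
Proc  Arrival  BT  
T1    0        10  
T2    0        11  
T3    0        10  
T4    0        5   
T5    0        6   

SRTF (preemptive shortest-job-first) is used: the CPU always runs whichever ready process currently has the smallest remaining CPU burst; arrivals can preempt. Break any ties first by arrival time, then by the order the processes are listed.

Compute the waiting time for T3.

21

Gantt: | T4 0-5 | T5 5-11 | T1 11-21 | T3 21-31 | T2 31-42 |
Completion: T1=21  T2=42  T3=31  T4=5  T5=11
Turnaround (C−A): T1=21  T2=42  T3=31  T4=5  T5=11
Waiting(T3) = turnaround − burst = 31 − 10 = 21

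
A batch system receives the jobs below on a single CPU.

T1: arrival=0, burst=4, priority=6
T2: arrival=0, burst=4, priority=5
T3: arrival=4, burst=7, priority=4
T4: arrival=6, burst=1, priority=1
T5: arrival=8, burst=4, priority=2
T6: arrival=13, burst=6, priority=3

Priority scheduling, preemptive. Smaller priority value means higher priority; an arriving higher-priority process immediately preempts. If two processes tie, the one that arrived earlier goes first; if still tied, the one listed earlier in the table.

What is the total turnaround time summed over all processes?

Schedule: | T2 0-4 | T3 4-6 | T4 6-7 | T3 7-8 | T5 8-12 | T3 12-13 | T6 13-19 | T3 19-22 | T1 22-26 |
Completion: T1=26  T2=4  T3=22  T4=7  T5=12  T6=19
Turnaround (C−A): T1=26  T2=4  T3=18  T4=1  T5=4  T6=6
Turnaround = completion − arrival: T1=26, T2=4, T3=18, T4=1, T5=4, T6=6
Total turnaround = 26 + 4 + 18 + 1 + 4 + 6 = 59

59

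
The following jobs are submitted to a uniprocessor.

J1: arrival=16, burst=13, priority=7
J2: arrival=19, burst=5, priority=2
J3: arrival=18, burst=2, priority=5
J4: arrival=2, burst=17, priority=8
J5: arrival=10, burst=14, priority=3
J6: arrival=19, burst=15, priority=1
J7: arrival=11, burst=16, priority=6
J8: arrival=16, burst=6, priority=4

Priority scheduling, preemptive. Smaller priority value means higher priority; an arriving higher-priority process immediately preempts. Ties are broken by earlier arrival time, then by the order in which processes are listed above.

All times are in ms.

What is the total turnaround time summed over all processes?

347

Gantt: | idle 0-2 | J4 2-10 | J5 10-19 | J6 19-34 | J2 34-39 | J5 39-44 | J8 44-50 | J3 50-52 | J7 52-68 | J1 68-81 | J4 81-90 |
Completion: J1=81  J2=39  J3=52  J4=90  J5=44  J6=34  J7=68  J8=50
Turnaround = completion − arrival: J1=65, J2=20, J3=34, J4=88, J5=34, J6=15, J7=57, J8=34
Total turnaround = 65 + 20 + 34 + 88 + 34 + 15 + 57 + 34 = 347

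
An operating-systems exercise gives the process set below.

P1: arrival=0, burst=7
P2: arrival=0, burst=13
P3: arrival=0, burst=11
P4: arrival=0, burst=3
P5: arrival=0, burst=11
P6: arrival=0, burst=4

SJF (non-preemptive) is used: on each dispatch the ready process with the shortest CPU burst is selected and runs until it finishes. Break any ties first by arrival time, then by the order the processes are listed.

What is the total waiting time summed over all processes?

85

Schedule: | P4 0-3 | P6 3-7 | P1 7-14 | P3 14-25 | P5 25-36 | P2 36-49 |
Completion: P1=14  P2=49  P3=25  P4=3  P5=36  P6=7
Turnaround (C−A): P1=14  P2=49  P3=25  P4=3  P5=36  P6=7
Waiting = turnaround − burst: P1=7, P2=36, P3=14, P4=0, P5=25, P6=3
Total waiting = 7 + 36 + 14 + 0 + 25 + 3 = 85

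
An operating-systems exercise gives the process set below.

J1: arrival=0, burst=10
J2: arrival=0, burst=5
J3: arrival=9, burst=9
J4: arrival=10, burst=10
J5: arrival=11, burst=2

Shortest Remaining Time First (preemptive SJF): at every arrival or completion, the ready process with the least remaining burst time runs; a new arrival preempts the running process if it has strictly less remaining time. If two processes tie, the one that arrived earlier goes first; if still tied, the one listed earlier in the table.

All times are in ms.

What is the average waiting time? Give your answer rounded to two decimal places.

6.20

Timeline: | J2 0-5 | J1 5-11 | J5 11-13 | J1 13-17 | J3 17-26 | J4 26-36 |
Completion: J1=17  J2=5  J3=26  J4=36  J5=13
Turnaround (C−A): J1=17  J2=5  J3=17  J4=26  J5=2
Waiting times: J1=7, J2=0, J3=8, J4=16, J5=0
Average waiting = (7+0+8+16+0) / 5 = 31/5 = 6.20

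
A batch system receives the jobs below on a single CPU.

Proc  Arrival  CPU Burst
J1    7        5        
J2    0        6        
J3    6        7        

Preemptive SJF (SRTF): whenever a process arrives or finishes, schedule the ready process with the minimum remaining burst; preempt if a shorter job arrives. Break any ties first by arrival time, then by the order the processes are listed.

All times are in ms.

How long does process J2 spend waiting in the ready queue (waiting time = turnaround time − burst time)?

0

Gantt: | J2 0-6 | J3 6-7 | J1 7-12 | J3 12-18 |
Completion: J1=12  J2=6  J3=18
Waiting(J2) = turnaround − burst = 6 − 6 = 0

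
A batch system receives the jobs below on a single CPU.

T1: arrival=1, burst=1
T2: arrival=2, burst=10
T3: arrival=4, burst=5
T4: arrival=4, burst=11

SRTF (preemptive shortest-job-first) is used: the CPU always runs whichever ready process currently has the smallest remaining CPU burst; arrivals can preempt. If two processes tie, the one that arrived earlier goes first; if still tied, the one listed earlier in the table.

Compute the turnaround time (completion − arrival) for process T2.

15

Gantt: | idle 0-1 | T1 1-2 | T2 2-4 | T3 4-9 | T2 9-17 | T4 17-28 |
Completion: T1=2  T2=17  T3=9  T4=28
Turnaround(T2) = completion − arrival = 17 − 2 = 15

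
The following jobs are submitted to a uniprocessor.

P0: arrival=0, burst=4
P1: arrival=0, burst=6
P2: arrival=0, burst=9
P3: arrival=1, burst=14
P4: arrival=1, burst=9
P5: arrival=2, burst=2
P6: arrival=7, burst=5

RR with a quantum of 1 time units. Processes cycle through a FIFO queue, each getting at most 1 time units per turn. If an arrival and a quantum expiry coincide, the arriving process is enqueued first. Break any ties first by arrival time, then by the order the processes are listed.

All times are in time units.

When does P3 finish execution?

49

Gantt: | P0 0-1 | P1 1-2 | P2 2-3 | P3 3-4 | P4 4-5 | P0 5-6 | P5 6-7 | P1 7-8 | P2 8-9 | P3 9-10 | P4 10-11 | P0 11-12 | P6 12-13 | P5 13-14 | P1 14-15 | P2 15-16 | P3 16-17 | P4 17-18 | P0 18-19 | P6 19-20 | P1 20-21 | P2 21-22 | P3 22-23 | P4 23-24 | P6 24-25 | P1 25-26 | P2 26-27 | P3 27-28 | P4 28-29 | P6 29-30 | P1 30-31 | P2 31-32 | P3 32-33 | P4 33-34 | P6 34-35 | P2 35-36 | P3 36-37 | P4 37-38 | P2 38-39 | P3 39-40 | P4 40-41 | P2 41-42 | P3 42-43 | P4 43-44 | P3 44-49 |
Completion: P0=19  P1=31  P2=42  P3=49  P4=44  P5=14  P6=35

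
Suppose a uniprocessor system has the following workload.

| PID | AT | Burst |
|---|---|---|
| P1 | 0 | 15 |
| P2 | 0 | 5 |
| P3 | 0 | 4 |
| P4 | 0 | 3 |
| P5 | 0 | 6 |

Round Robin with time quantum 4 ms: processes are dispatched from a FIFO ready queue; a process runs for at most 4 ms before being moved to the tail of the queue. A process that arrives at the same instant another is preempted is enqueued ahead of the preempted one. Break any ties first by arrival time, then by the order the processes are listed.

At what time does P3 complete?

Timeline: | P1 0-4 | P2 4-8 | P3 8-12 | P4 12-15 | P5 15-19 | P1 19-23 | P2 23-24 | P5 24-26 | P1 26-33 |
Completion: P1=33  P2=24  P3=12  P4=15  P5=26

12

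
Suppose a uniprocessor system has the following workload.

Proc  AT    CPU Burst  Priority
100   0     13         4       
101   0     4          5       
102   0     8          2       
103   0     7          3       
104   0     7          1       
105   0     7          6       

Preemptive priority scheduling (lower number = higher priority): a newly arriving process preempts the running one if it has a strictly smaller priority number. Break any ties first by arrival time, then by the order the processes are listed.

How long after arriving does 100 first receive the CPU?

22

Timeline: | 104 0-7 | 102 7-15 | 103 15-22 | 100 22-35 | 101 35-39 | 105 39-46 |
Completion: 100=35  101=39  102=15  103=22  104=7  105=46
Turnaround (C−A): 100=35  101=39  102=15  103=22  104=7  105=46
Response(100) = first start − arrival = 22 − 0 = 22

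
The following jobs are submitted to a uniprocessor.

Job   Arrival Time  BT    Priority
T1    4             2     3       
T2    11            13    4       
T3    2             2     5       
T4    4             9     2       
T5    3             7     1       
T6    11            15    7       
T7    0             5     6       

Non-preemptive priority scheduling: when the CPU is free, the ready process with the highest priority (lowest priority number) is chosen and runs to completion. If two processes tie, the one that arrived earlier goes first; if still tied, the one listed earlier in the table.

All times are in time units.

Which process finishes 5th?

T2

Schedule: | T7 0-5 | T5 5-12 | T4 12-21 | T1 21-23 | T2 23-36 | T3 36-38 | T6 38-53 |
Completion: T1=23  T2=36  T3=38  T4=21  T5=12  T6=53  T7=5
Turnaround (C−A): T1=19  T2=25  T3=36  T4=17  T5=9  T6=42  T7=5
Finish order: T7 → T5 → T4 → T1 → T2 → T3 → T6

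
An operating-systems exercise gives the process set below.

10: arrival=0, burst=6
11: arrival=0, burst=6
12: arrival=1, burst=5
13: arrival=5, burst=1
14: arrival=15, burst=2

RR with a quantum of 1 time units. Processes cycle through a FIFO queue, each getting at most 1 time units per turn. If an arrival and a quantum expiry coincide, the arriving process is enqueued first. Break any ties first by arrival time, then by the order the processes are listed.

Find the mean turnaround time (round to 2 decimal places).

11.80

Timeline: | 10 0-1 | 11 1-2 | 12 2-3 | 10 3-4 | 11 4-5 | 12 5-6 | 10 6-7 | 13 7-8 | 11 8-9 | 12 9-10 | 10 10-11 | 11 11-12 | 12 12-13 | 10 13-14 | 11 14-15 | 12 15-16 | 10 16-17 | 14 17-18 | 11 18-19 | 14 19-20 |
Completion: 10=17  11=19  12=16  13=8  14=20
Turnaround (C−A): 10=17  11=19  12=15  13=3  14=5
Turnaround times: 10=17, 11=19, 12=15, 13=3, 14=5
Average turnaround = (17+19+15+3+5) / 5 = 59/5 = 11.80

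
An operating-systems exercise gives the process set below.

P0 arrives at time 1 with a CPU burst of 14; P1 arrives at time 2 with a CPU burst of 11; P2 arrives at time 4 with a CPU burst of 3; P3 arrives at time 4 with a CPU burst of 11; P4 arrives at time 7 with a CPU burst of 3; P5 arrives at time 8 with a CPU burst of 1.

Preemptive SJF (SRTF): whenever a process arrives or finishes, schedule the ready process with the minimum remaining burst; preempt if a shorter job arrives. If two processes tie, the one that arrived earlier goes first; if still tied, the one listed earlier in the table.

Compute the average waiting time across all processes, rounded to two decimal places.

8.83

Gantt: | idle 0-1 | P0 1-2 | P1 2-4 | P2 4-7 | P4 7-8 | P5 8-9 | P4 9-11 | P1 11-20 | P3 20-31 | P0 31-44 |
Completion: P0=44  P1=20  P2=7  P3=31  P4=11  P5=9
Turnaround (C−A): P0=43  P1=18  P2=3  P3=27  P4=4  P5=1
Waiting times: P0=29, P1=7, P2=0, P3=16, P4=1, P5=0
Average waiting = (29+7+0+16+1+0) / 6 = 53/6 = 8.83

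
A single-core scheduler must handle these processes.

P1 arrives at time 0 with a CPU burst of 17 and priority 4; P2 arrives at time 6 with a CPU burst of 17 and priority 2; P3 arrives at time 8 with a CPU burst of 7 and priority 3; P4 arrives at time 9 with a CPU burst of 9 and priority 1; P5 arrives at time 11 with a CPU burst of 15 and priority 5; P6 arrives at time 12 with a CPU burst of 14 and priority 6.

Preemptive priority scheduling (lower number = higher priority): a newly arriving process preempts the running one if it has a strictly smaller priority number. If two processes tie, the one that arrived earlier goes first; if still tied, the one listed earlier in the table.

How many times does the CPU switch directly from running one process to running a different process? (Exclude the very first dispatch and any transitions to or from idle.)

7

Schedule: | P1 0-6 | P2 6-9 | P4 9-18 | P2 18-32 | P3 32-39 | P1 39-50 | P5 50-65 | P6 65-79 |
Completion: P1=50  P2=32  P3=39  P4=18  P5=65  P6=79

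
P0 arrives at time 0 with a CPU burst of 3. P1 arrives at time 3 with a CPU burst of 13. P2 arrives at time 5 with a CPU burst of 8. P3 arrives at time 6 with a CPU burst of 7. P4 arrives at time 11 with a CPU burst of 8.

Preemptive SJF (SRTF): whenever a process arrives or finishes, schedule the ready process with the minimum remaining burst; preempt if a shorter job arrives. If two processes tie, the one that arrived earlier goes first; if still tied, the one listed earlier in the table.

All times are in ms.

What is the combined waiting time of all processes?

39

Timeline: | P0 0-3 | P1 3-5 | P2 5-13 | P3 13-20 | P4 20-28 | P1 28-39 |
Completion: P0=3  P1=39  P2=13  P3=20  P4=28
Turnaround (C−A): P0=3  P1=36  P2=8  P3=14  P4=17
Waiting = turnaround − burst: P0=0, P1=23, P2=0, P3=7, P4=9
Total waiting = 0 + 23 + 0 + 7 + 9 = 39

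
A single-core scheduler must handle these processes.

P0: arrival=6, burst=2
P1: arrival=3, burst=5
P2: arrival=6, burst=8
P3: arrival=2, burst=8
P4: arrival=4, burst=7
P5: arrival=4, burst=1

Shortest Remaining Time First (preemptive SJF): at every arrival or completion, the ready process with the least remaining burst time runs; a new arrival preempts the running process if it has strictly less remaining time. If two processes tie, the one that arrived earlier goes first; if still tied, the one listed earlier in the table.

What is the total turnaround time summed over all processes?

75

Schedule: | idle 0-2 | P3 2-3 | P1 3-4 | P5 4-5 | P1 5-6 | P0 6-8 | P1 8-11 | P3 11-18 | P4 18-25 | P2 25-33 |
Completion: P0=8  P1=11  P2=33  P3=18  P4=25  P5=5
Turnaround (C−A): P0=2  P1=8  P2=27  P3=16  P4=21  P5=1
Turnaround = completion − arrival: P0=2, P1=8, P2=27, P3=16, P4=21, P5=1
Total turnaround = 2 + 8 + 27 + 16 + 21 + 1 = 75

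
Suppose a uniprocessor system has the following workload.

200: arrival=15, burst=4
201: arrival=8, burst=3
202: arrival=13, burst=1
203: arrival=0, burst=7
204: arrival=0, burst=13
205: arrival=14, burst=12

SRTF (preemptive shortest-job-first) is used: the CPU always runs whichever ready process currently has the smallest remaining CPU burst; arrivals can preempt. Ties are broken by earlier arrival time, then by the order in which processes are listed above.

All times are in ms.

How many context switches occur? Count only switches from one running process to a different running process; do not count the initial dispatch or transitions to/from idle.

8

Timeline: | 203 0-7 | 204 7-8 | 201 8-11 | 204 11-13 | 202 13-14 | 204 14-15 | 200 15-19 | 204 19-28 | 205 28-40 |
Completion: 200=19  201=11  202=14  203=7  204=28  205=40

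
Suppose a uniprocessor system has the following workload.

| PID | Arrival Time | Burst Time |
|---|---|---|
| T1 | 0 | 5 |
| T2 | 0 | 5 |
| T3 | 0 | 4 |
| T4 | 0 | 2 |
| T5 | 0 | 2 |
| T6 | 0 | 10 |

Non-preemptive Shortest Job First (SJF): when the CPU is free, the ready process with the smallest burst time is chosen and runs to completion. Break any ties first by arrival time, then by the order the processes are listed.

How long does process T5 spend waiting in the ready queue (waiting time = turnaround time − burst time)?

2

Schedule: | T4 0-2 | T5 2-4 | T3 4-8 | T1 8-13 | T2 13-18 | T6 18-28 |
Completion: T1=13  T2=18  T3=8  T4=2  T5=4  T6=28
Waiting(T5) = turnaround − burst = 4 − 2 = 2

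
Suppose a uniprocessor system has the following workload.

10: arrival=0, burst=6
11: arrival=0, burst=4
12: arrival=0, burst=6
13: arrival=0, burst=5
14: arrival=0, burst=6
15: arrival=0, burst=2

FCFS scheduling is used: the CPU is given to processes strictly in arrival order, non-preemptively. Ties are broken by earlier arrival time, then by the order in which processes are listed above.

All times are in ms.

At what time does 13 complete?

Schedule: | 10 0-6 | 11 6-10 | 12 10-16 | 13 16-21 | 14 21-27 | 15 27-29 |
Completion: 10=6  11=10  12=16  13=21  14=27  15=29
Turnaround (C−A): 10=6  11=10  12=16  13=21  14=27  15=29

21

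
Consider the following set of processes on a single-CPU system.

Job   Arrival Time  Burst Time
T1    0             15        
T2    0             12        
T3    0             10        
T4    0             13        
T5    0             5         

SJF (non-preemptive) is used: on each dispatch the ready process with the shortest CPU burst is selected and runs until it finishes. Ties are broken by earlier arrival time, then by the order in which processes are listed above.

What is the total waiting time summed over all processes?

87

Timeline: | T5 0-5 | T3 5-15 | T2 15-27 | T4 27-40 | T1 40-55 |
Completion: T1=55  T2=27  T3=15  T4=40  T5=5
Turnaround (C−A): T1=55  T2=27  T3=15  T4=40  T5=5
Waiting = turnaround − burst: T1=40, T2=15, T3=5, T4=27, T5=0
Total waiting = 40 + 15 + 5 + 27 + 0 = 87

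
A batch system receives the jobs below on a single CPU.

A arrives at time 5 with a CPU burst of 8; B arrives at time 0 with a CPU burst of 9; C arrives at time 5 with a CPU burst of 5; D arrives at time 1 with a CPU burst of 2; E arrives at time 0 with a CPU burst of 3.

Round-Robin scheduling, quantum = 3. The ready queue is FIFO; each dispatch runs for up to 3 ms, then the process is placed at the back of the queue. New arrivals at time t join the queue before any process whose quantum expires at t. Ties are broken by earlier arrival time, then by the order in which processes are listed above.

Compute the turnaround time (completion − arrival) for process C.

20

Schedule: | B 0-3 | E 3-6 | D 6-8 | B 8-11 | A 11-14 | C 14-17 | B 17-20 | A 20-23 | C 23-25 | A 25-27 |
Completion: A=27  B=20  C=25  D=8  E=6
Turnaround(C) = completion − arrival = 25 − 5 = 20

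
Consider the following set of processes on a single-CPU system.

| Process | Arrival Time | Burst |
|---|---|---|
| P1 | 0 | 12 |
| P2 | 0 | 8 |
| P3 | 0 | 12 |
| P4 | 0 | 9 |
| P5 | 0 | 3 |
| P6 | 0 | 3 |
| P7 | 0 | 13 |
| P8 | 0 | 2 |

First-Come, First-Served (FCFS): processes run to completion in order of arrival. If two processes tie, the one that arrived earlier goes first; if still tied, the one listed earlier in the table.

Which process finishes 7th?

Gantt: | P1 0-12 | P2 12-20 | P3 20-32 | P4 32-41 | P5 41-44 | P6 44-47 | P7 47-60 | P8 60-62 |
Completion: P1=12  P2=20  P3=32  P4=41  P5=44  P6=47  P7=60  P8=62
Turnaround (C−A): P1=12  P2=20  P3=32  P4=41  P5=44  P6=47  P7=60  P8=62
Finish order: P1 → P2 → P3 → P4 → P5 → P6 → P7 → P8

P7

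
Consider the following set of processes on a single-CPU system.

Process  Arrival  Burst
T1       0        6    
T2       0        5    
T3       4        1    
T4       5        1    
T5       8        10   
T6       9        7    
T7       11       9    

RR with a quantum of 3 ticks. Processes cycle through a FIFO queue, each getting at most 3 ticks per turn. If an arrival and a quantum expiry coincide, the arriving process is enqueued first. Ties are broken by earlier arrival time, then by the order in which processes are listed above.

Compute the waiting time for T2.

Gantt: | T1 0-3 | T2 3-6 | T1 6-9 | T3 9-10 | T4 10-11 | T2 11-13 | T5 13-16 | T6 16-19 | T7 19-22 | T5 22-25 | T6 25-28 | T7 28-31 | T5 31-34 | T6 34-35 | T7 35-38 | T5 38-39 |
Completion: T1=9  T2=13  T3=10  T4=11  T5=39  T6=35  T7=38
Turnaround (C−A): T1=9  T2=13  T3=6  T4=6  T5=31  T6=26  T7=27
Waiting(T2) = turnaround − burst = 13 − 5 = 8

8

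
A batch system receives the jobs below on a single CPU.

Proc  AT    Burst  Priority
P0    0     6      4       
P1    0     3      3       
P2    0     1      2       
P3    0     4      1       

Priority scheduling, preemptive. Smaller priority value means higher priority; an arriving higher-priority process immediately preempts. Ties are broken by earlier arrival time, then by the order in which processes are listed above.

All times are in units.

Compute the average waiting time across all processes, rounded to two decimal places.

Gantt: | P3 0-4 | P2 4-5 | P1 5-8 | P0 8-14 |
Completion: P0=14  P1=8  P2=5  P3=4
Turnaround (C−A): P0=14  P1=8  P2=5  P3=4
Waiting times: P0=8, P1=5, P2=4, P3=0
Average waiting = (8+5+4+0) / 4 = 17/4 = 4.25

4.25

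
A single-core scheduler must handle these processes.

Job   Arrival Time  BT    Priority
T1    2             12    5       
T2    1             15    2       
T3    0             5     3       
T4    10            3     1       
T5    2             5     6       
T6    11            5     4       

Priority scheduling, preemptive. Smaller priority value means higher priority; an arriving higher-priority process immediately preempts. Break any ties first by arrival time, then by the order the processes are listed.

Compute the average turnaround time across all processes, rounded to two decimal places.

23.67

Schedule: | T3 0-1 | T2 1-10 | T4 10-13 | T2 13-19 | T3 19-23 | T6 23-28 | T1 28-40 | T5 40-45 |
Completion: T1=40  T2=19  T3=23  T4=13  T5=45  T6=28
Turnaround times: T1=38, T2=18, T3=23, T4=3, T5=43, T6=17
Average turnaround = (38+18+23+3+43+17) / 6 = 142/6 = 23.67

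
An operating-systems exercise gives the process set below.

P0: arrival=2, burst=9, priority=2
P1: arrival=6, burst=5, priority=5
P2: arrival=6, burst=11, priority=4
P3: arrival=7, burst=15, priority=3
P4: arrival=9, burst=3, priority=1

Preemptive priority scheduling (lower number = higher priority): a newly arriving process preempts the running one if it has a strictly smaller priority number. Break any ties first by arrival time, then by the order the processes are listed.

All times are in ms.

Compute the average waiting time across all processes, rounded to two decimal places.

13.40

Timeline: | idle 0-2 | P0 2-9 | P4 9-12 | P0 12-14 | P3 14-29 | P2 29-40 | P1 40-45 |
Completion: P0=14  P1=45  P2=40  P3=29  P4=12
Waiting times: P0=3, P1=34, P2=23, P3=7, P4=0
Average waiting = (3+34+23+7+0) / 5 = 67/5 = 13.40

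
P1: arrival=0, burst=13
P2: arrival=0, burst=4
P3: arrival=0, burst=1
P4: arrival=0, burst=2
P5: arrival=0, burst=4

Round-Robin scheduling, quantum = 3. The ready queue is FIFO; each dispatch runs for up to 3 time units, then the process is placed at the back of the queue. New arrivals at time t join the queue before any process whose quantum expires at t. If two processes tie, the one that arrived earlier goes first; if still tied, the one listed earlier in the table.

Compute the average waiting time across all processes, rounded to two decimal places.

9.80

Gantt: | P1 0-3 | P2 3-6 | P3 6-7 | P4 7-9 | P5 9-12 | P1 12-15 | P2 15-16 | P5 16-17 | P1 17-24 |
Completion: P1=24  P2=16  P3=7  P4=9  P5=17
Waiting times: P1=11, P2=12, P3=6, P4=7, P5=13
Average waiting = (11+12+6+7+13) / 5 = 49/5 = 9.80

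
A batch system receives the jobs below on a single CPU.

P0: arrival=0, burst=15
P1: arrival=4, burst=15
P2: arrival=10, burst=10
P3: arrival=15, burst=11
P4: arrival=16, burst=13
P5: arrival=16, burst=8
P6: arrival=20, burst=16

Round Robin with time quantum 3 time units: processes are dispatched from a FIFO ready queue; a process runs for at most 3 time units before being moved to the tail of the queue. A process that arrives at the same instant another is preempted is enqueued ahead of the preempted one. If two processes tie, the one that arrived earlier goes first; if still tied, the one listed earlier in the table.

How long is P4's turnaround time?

Gantt: | P0 0-6 | P1 6-9 | P0 9-12 | P1 12-15 | P2 15-18 | P0 18-21 | P3 21-24 | P1 24-27 | P4 27-30 | P5 30-33 | P2 33-36 | P6 36-39 | P0 39-42 | P3 42-45 | P1 45-48 | P4 48-51 | P5 51-54 | P2 54-57 | P6 57-60 | P3 60-63 | P1 63-66 | P4 66-69 | P5 69-71 | P2 71-72 | P6 72-75 | P3 75-77 | P4 77-80 | P6 80-83 | P4 83-84 | P6 84-88 |
Completion: P0=42  P1=66  P2=72  P3=77  P4=84  P5=71  P6=88
Turnaround (C−A): P0=42  P1=62  P2=62  P3=62  P4=68  P5=55  P6=68
Turnaround(P4) = completion − arrival = 84 − 16 = 68

68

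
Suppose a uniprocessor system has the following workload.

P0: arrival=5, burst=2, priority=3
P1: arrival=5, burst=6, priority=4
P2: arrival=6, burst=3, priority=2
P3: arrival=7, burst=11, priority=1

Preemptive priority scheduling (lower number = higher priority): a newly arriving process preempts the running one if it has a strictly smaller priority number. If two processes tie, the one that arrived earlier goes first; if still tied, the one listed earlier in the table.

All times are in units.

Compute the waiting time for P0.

14

Gantt: | idle 0-5 | P0 5-6 | P2 6-7 | P3 7-18 | P2 18-20 | P0 20-21 | P1 21-27 |
Completion: P0=21  P1=27  P2=20  P3=18
Turnaround (C−A): P0=16  P1=22  P2=14  P3=11
Waiting(P0) = turnaround − burst = 16 − 2 = 14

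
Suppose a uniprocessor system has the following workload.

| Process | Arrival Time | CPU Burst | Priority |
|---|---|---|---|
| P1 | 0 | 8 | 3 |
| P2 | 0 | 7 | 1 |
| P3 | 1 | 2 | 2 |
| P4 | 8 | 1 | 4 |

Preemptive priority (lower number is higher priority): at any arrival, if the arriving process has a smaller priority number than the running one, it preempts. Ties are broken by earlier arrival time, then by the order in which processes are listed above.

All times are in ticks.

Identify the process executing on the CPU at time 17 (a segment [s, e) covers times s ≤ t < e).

P4

Gantt: | P2 0-7 | P3 7-9 | P1 9-17 | P4 17-18 |
Completion: P1=17  P2=7  P3=9  P4=18
Turnaround (C−A): P1=17  P2=7  P3=8  P4=10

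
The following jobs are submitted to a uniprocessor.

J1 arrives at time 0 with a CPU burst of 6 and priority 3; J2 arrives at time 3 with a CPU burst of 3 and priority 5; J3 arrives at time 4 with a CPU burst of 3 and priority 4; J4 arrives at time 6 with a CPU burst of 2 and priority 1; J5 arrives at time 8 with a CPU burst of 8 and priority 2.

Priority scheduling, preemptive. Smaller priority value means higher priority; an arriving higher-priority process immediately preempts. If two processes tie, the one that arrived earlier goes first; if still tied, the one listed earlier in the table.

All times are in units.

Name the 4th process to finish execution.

J3

Timeline: | J1 0-6 | J4 6-8 | J5 8-16 | J3 16-19 | J2 19-22 |
Completion: J1=6  J2=22  J3=19  J4=8  J5=16
Turnaround (C−A): J1=6  J2=19  J3=15  J4=2  J5=8
Finish order: J1 → J4 → J5 → J3 → J2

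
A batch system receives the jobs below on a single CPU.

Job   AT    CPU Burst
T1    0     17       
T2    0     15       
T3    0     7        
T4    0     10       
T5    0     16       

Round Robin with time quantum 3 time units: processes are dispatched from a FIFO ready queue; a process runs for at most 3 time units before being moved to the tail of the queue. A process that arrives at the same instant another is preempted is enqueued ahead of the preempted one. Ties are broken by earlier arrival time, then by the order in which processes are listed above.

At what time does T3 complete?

Schedule: | T1 0-3 | T2 3-6 | T3 6-9 | T4 9-12 | T5 12-15 | T1 15-18 | T2 18-21 | T3 21-24 | T4 24-27 | T5 27-30 | T1 30-33 | T2 33-36 | T3 36-37 | T4 37-40 | T5 40-43 | T1 43-46 | T2 46-49 | T4 49-50 | T5 50-53 | T1 53-56 | T2 56-59 | T5 59-62 | T1 62-64 | T5 64-65 |
Completion: T1=64  T2=59  T3=37  T4=50  T5=65

37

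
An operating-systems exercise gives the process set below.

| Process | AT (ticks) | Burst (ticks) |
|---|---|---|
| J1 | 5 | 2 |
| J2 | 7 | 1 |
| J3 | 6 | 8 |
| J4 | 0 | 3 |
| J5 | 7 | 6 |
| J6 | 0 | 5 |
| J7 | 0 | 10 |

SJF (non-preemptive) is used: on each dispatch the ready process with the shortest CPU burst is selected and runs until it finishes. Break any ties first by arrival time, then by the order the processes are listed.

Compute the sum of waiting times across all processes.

Timeline: | J4 0-3 | J6 3-8 | J2 8-9 | J1 9-11 | J5 11-17 | J3 17-25 | J7 25-35 |
Completion: J1=11  J2=9  J3=25  J4=3  J5=17  J6=8  J7=35
Turnaround (C−A): J1=6  J2=2  J3=19  J4=3  J5=10  J6=8  J7=35
Waiting = turnaround − burst: J1=4, J2=1, J3=11, J4=0, J5=4, J6=3, J7=25
Total waiting = 4 + 1 + 11 + 0 + 4 + 3 + 25 = 48

48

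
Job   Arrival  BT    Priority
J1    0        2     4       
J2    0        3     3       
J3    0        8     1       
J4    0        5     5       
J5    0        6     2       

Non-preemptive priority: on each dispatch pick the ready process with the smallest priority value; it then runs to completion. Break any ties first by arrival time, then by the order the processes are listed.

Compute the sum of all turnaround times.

Timeline: | J3 0-8 | J5 8-14 | J2 14-17 | J1 17-19 | J4 19-24 |
Completion: J1=19  J2=17  J3=8  J4=24  J5=14
Turnaround (C−A): J1=19  J2=17  J3=8  J4=24  J5=14
Turnaround = completion − arrival: J1=19, J2=17, J3=8, J4=24, J5=14
Total turnaround = 19 + 17 + 8 + 24 + 14 = 82

82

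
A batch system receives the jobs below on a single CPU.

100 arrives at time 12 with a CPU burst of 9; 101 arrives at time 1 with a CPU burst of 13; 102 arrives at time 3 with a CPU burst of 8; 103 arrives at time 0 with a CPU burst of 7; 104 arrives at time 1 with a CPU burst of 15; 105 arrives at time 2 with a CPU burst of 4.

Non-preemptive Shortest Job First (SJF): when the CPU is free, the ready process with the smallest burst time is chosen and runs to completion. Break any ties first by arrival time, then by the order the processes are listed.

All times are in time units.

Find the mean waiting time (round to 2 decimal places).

14.50

Gantt: | 103 0-7 | 105 7-11 | 102 11-19 | 100 19-28 | 101 28-41 | 104 41-56 |
Completion: 100=28  101=41  102=19  103=7  104=56  105=11
Waiting times: 100=7, 101=27, 102=8, 103=0, 104=40, 105=5
Average waiting = (7+27+8+0+40+5) / 6 = 87/6 = 14.50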